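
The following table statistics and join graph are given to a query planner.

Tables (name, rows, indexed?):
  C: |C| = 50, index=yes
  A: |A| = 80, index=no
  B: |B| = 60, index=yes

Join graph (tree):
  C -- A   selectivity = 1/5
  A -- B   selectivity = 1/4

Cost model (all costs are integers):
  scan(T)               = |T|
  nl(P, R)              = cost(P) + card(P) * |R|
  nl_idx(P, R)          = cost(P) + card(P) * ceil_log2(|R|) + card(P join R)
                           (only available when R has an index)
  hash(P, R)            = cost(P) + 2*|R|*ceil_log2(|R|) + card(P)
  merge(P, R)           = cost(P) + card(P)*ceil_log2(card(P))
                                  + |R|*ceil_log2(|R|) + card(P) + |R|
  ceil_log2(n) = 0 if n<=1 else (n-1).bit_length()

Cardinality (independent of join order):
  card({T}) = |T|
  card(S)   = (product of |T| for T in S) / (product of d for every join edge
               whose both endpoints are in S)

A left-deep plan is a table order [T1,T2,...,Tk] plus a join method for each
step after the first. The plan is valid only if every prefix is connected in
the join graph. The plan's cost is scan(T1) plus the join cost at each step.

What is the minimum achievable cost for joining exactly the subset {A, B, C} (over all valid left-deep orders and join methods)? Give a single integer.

Selinger DP over subsets of {A,B,C}:
  {C}: scan cost=50, card=50
  {A}: scan cost=80, card=80
  {B}: scan cost=60, card=60
  {AC}: card=800; try (C,hash)→760, (A,merge)→1040, (C,merge)→1070, (A,hash)→1220, (C,nl_idx)→1360, (A,nl)→4050 …(+1); best=760 via (C,hash)
  {AB}: card=1200; try (B,hash)→880, (A,merge)→1120, (B,merge)→1140, (A,hash)→1240, (B,nl_idx)→1760, (A,nl)→4860 …(+1); best=880 via (B,hash)
  {ABC}: card=12000; try (B,hash)→2280, (C,hash)→2680, (B,merge)→9980, (C,merge)→15630, (B,nl_idx)→17560, (C,nl_idx)→20080 …(+2); best=2280 via (B,hash)

2280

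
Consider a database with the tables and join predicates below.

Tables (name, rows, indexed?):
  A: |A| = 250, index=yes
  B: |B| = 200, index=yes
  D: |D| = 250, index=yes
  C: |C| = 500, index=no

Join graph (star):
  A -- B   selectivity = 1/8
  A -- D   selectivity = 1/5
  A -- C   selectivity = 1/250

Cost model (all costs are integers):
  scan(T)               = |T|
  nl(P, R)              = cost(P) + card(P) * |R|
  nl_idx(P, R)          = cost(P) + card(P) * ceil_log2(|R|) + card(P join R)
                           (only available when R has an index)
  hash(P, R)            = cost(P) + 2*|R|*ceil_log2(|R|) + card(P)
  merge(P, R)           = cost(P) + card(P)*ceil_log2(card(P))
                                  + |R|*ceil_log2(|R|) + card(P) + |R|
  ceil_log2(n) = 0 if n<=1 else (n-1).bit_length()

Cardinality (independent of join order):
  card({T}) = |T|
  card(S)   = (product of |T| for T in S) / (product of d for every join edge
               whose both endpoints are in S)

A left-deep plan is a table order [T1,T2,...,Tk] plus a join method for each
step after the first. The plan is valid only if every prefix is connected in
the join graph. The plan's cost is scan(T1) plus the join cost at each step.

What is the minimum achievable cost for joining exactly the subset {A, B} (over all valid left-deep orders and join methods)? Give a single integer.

3700

Selinger DP over subsets of {A,B}:
  {A}: scan cost=250, card=250
  {B}: scan cost=200, card=200
  {AB}: card=6250; try (B,hash)→3700, (A,merge)→4250, (B,merge)→4300, (A,hash)→4400, (A,nl_idx)→8050, (B,nl_idx)→8500 …(+2); best=3700 via (B,hash)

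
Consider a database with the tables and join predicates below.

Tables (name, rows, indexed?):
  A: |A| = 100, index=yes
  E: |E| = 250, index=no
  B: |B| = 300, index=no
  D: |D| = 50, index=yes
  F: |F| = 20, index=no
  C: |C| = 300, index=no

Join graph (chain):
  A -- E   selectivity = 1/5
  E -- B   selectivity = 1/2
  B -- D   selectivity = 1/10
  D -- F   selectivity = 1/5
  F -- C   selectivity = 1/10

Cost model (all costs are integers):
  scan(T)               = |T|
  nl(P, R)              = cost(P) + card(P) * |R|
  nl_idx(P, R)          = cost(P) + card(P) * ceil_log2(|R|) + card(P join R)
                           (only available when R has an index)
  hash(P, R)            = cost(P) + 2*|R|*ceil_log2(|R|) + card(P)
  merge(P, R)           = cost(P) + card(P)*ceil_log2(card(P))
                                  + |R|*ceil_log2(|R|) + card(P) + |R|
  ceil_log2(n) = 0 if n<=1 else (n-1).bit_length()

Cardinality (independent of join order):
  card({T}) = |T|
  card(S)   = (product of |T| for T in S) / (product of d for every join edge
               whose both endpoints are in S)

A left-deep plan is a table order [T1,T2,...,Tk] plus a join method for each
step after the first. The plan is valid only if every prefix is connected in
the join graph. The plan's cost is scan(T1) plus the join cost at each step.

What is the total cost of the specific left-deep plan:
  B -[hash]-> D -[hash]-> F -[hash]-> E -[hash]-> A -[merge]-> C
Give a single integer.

step 1: scan B: cost=300, card=300
step 2: join D via hash
    card(P join D) = 300*50/(10) = 1500
    cost = 300 + 2*50*6 + 300 = 1200
step 3: join F via hash
    card(P join F) = 1500*20/(5) = 6000
    cost = 1200 + 2*20*5 + 1500 = 2900
step 4: join E via hash
    card(P join E) = 6000*250/(2) = 750000
    cost = 2900 + 2*250*8 + 6000 = 12900
step 5: join A via hash
    card(P join A) = 750000*100/(5) = 15000000
    cost = 12900 + 2*100*7 + 750000 = 764300
step 6: join C via merge
    card(P join C) = 15000000*300/(10) = 450000000
    cost = 764300 + 15000000*24 + 300*9 + 15000000 + 300 = 375767300

375767300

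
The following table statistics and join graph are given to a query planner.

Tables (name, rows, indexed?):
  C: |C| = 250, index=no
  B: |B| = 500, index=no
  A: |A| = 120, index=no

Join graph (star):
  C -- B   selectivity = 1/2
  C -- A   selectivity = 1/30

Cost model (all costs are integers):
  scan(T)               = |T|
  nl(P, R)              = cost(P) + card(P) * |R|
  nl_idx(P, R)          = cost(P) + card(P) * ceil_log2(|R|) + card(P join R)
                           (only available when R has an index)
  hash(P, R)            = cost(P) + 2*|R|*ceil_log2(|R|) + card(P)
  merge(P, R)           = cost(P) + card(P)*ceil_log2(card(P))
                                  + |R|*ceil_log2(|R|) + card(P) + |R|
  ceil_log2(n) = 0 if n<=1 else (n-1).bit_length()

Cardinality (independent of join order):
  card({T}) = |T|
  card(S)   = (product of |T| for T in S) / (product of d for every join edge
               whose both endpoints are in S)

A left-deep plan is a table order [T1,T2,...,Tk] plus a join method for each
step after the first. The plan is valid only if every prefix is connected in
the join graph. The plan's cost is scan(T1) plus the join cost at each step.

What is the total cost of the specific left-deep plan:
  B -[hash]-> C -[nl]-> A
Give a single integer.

step 1: scan B: cost=500, card=500
step 2: join C via hash
    card(P join C) = 500*250/(2) = 62500
    cost = 500 + 2*250*8 + 500 = 5000
step 3: join A via nl
    card(P join A) = 62500*120/(30) = 250000
    cost = 5000 + 62500*120 = 7505000

7505000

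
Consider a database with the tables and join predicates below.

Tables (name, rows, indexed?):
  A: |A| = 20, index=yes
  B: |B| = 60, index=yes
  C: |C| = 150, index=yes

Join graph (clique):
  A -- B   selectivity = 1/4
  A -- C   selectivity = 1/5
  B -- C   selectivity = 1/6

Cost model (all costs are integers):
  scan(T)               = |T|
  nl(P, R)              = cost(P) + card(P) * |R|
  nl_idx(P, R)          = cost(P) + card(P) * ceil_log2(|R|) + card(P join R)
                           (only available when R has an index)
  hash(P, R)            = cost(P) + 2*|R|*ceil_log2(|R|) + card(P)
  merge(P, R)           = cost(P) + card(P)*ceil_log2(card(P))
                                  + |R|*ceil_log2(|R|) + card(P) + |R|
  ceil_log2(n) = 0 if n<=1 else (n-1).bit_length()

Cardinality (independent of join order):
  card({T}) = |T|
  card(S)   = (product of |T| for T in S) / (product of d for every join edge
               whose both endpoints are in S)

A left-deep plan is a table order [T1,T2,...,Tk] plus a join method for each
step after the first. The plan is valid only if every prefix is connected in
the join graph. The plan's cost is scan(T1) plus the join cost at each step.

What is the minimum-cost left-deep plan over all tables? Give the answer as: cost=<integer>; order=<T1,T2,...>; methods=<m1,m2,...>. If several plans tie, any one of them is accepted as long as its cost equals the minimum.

cost=1820; order=C,A,B; methods=hash,hash

Selinger DP (subsets sized 1..n):
  {A}: scan cost=20, card=20
  {B}: scan cost=60, card=60
  {C}: scan cost=150, card=150
  {AB}: card=300; try (A,hash)→320, (B,nl_idx)→440, (B,merge)→560, (A,merge)→600, (A,nl_idx)→660, (B,hash)→760 …(+2); best=320 via (A,hash)
  {AC}: card=600; try (A,hash)→500, (C,nl_idx)→780, (C,merge)→1490, (A,nl_idx)→1500, (A,merge)→1620, (C,hash)→2440 …(+2); best=500 via (A,hash)
  {BC}: card=1500; try (B,hash)→1020, (C,merge)→1830, (B,merge)→1920, (C,nl_idx)→2040, (C,hash)→2520, (B,nl_idx)→2550 …(+2); best=1020 via (B,hash)
  {ABC}: card=1500; try (B,hash)→1820, (A,hash)→2720, (C,hash)→3020, (C,nl_idx)→4220, (C,merge)→4670, (B,nl_idx)→5600 …(+6); best=1820 via (B,hash)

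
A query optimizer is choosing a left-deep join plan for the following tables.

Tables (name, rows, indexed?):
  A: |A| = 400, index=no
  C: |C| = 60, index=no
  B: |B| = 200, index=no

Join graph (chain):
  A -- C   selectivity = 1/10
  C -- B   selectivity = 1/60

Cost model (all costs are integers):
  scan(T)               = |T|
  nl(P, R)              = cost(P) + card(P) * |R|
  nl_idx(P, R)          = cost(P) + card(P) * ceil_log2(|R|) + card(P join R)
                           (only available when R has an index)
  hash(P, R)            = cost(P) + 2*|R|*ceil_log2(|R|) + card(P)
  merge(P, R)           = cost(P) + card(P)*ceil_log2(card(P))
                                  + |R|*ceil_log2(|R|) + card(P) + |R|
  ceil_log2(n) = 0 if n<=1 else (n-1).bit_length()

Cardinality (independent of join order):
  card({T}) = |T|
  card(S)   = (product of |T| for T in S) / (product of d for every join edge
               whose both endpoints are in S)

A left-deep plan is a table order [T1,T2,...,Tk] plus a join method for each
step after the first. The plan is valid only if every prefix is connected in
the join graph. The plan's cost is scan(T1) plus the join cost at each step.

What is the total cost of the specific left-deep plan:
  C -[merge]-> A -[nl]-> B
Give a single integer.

step 1: scan C: cost=60, card=60
step 2: join A via merge
    card(P join A) = 60*400/(10) = 2400
    cost = 60 + 60*6 + 400*9 + 60 + 400 = 4480
step 3: join B via nl
    card(P join B) = 2400*200/(60) = 8000
    cost = 4480 + 2400*200 = 484480

484480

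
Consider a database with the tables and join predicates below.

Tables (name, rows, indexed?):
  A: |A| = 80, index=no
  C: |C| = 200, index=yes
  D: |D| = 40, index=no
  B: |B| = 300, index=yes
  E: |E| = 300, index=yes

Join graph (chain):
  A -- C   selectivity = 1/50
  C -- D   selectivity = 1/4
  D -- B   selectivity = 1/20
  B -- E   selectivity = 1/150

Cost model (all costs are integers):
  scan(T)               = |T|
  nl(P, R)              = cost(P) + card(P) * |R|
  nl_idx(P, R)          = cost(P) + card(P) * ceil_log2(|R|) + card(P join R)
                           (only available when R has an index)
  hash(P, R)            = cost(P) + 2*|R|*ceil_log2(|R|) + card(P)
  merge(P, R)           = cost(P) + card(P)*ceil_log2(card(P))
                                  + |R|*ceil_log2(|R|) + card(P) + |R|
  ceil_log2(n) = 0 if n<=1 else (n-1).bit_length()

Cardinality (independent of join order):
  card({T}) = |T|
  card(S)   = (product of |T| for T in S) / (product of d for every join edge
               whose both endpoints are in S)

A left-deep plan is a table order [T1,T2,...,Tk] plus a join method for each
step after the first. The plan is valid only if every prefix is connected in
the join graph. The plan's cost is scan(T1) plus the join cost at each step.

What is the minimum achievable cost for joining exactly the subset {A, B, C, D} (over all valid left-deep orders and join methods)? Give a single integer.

Selinger DP over subsets of {A,B,C,D}:
  {A}: scan cost=80, card=80
  {C}: scan cost=200, card=200
  {D}: scan cost=40, card=40
  {B}: scan cost=300, card=300
  {AC}: card=320; try (C,nl_idx)→1040, (A,hash)→1520, (C,merge)→2520, (A,merge)→2640, (C,hash)→3360, (C,nl)→16080 …(+1); best=1040 via (C,nl_idx)
  {CD}: card=2000; try (D,hash)→880, (C,merge)→2120, (D,merge)→2280, (C,nl_idx)→2360, (C,hash)→3280, (C,nl)→8040 …(+1); best=880 via (D,hash)
  {BD}: card=600; try (B,nl_idx)→1000, (D,hash)→1080, (B,merge)→3320, (D,merge)→3580, (B,hash)→5480, (B,nl)→12040 …(+1); best=1000 via (B,nl_idx)
  {ACD}: card=3200; try (D,hash)→1840, (A,hash)→4000, (D,merge)→4520, (D,nl)→13840, (A,merge)→25520, (A,nl)→160880; best=1840 via (D,hash)
  {BCD}: card=30000; try (C,hash)→4800, (B,hash)→8280, (C,merge)→9400, (B,merge)→27880, (C,nl_idx)→35800, (B,nl_idx)→48880 …(+2); best=4800 via (C,hash)
  {ABCD}: card=48000; try (B,hash)→10440, (A,hash)→35920, (B,merge)→46440, (B,nl_idx)→78640, (A,merge)→485440, (B,nl)→961840 …(+1); best=10440 via (B,hash)

10440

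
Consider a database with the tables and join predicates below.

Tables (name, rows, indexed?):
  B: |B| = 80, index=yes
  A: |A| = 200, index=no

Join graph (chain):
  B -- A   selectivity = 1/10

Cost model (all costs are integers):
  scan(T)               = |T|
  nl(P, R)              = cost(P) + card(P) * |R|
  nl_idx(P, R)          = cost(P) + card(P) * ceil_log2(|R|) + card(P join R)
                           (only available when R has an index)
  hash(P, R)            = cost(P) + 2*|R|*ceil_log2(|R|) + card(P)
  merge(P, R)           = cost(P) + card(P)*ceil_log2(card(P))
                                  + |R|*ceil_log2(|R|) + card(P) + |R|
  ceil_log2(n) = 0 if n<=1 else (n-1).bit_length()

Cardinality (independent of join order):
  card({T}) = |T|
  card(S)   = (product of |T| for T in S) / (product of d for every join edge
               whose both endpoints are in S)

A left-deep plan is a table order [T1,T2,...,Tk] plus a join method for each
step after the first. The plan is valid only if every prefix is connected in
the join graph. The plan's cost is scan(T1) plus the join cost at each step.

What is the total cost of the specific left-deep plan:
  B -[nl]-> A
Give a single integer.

step 1: scan B: cost=80, card=80
step 2: join A via nl
    card(P join A) = 80*200/(10) = 1600
    cost = 80 + 80*200 = 16080

16080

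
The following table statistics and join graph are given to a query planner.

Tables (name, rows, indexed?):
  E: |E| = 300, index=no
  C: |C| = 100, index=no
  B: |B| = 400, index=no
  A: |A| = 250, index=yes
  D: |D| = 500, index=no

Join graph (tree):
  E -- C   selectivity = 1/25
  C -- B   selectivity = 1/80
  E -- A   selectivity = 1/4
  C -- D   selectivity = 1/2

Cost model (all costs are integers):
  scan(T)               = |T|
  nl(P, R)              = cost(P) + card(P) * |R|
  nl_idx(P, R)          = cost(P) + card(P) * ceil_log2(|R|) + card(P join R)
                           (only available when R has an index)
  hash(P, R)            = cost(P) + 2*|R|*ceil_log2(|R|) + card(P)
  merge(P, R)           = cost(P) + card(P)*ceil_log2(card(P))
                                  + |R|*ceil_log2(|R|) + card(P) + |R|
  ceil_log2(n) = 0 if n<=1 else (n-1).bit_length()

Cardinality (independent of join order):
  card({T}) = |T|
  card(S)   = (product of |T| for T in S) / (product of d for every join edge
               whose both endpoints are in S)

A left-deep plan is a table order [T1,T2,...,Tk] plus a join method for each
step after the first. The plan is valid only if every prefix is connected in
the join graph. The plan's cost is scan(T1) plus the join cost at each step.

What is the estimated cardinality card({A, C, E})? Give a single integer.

75000

Tables in S: A(250), C(100), E(300)
Edges inside S: E-C(d=25), E-A(d=4)
numerator = 250 * 100 * 300 = 7500000
denominator = 25 * 4 = 100
card(S) = 7500000 / 100 = 75000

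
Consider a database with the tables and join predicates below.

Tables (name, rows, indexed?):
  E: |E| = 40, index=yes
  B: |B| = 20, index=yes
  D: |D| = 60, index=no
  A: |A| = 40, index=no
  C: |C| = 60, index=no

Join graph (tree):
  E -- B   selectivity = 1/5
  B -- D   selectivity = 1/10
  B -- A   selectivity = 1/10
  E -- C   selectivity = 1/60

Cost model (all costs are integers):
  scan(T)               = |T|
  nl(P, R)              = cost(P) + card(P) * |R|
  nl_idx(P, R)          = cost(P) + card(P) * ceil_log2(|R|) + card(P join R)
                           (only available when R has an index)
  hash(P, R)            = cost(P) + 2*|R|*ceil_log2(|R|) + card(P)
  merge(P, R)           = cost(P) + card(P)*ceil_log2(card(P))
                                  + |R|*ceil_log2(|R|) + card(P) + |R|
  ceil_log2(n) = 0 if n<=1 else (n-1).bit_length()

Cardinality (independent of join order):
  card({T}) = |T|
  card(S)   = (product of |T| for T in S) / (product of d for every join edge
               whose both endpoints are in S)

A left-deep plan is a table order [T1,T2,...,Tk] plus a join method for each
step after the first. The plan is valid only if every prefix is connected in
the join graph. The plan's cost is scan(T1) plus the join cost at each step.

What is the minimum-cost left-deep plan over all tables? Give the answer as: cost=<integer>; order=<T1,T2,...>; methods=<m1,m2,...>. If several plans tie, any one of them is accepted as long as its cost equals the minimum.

Selinger DP (subsets sized 1..n):
  {E}: scan cost=40, card=40
  {B}: scan cost=20, card=20
  {D}: scan cost=60, card=60
  {A}: scan cost=40, card=40
  {C}: scan cost=60, card=60
  {BE}: card=160; try (B,hash)→280, (E,nl_idx)→300, (B,nl_idx)→400, (E,merge)→420, (B,merge)→440, (E,hash)→520 …(+2); best=280 via (B,hash)
  {CE}: card=40; try (E,nl_idx)→460, (E,hash)→600, (C,merge)→740, (E,merge)→760, (C,hash)→800, (C,nl)→2440 …(+1); best=460 via (E,nl_idx)
  {BD}: card=120; try (B,hash)→320, (B,nl_idx)→480, (D,merge)→560, (B,merge)→600, (D,hash)→760, (D,nl)→1220 …(+1); best=320 via (B,hash)
  {AB}: card=80; try (B,hash)→280, (B,nl_idx)→320, (A,merge)→420, (B,merge)→440, (A,hash)→520, (A,nl)→820 …(+1); best=280 via (B,hash)
  {BDE}: card=960; try (E,hash)→920, (D,hash)→1160, (E,merge)→1560, (E,nl_idx)→2000, (D,merge)→2140, (E,nl)→5120 …(+1); best=920 via (E,hash)
  {ABE}: card=640; try (E,hash)→840, (A,hash)→920, (E,merge)→1200, (E,nl_idx)→1400, (A,merge)→2000, (E,nl)→3480 …(+1); best=840 via (E,hash)
  {BCE}: card=160; try (B,hash)→700, (B,nl_idx)→820, (B,merge)→860, (C,hash)→1160, (B,nl)→1260, (C,merge)→2140 …(+1); best=700 via (B,hash)
  {ABD}: card=480; try (A,hash)→920, (D,hash)→1080, (D,merge)→1340, (A,merge)→1560, (D,nl)→5080, (A,nl)→5120; best=920 via (A,hash)
  {ABDE}: card=3840; try (E,hash)→1880, (D,hash)→2200, (A,hash)→2360, (E,merge)→6000, (E,nl_idx)→7640, (D,merge)→8300 …(+4); best=1880 via (E,hash)
  {BCDE}: card=960; try (D,hash)→1580, (D,merge)→2560, (C,hash)→2600, (D,nl)→10300, (C,merge)→11900, (C,nl)→58520; best=1580 via (D,hash)
  {ABCE}: card=640; try (A,hash)→1340, (C,hash)→2200, (A,merge)→2420, (A,nl)→7100, (C,merge)→8300, (C,nl)→39240; best=1340 via (A,hash)
  {ABCDE}: card=3840; try (D,hash)→2700, (A,hash)→3020, (C,hash)→6440, (D,merge)→8800, (A,merge)→12420, (D,nl)→39740 …(+3); best=2700 via (D,hash)

cost=2700; order=C,E,B,A,D; methods=nl_idx,hash,hash,hash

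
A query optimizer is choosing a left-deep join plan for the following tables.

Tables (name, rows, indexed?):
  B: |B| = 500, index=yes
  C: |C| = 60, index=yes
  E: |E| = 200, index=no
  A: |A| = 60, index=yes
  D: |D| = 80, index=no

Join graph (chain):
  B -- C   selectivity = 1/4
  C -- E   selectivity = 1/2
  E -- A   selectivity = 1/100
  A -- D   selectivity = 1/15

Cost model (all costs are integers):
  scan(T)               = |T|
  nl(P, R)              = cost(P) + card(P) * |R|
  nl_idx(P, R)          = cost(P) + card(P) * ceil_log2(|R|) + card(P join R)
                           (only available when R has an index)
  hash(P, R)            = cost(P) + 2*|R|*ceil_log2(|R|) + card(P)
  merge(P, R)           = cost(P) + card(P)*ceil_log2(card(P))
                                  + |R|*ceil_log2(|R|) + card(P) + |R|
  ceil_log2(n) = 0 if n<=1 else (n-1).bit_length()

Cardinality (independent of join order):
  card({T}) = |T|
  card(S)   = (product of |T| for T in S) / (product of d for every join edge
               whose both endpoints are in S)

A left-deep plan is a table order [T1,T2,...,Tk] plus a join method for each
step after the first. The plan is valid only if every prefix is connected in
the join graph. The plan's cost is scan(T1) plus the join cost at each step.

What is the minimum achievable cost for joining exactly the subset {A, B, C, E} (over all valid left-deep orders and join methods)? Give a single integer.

Selinger DP over subsets of {A,B,C,E}:
  {B}: scan cost=500, card=500
  {C}: scan cost=60, card=60
  {E}: scan cost=200, card=200
  {A}: scan cost=60, card=60
  {BC}: card=7500; try (C,hash)→1720, (B,merge)→5480, (C,merge)→5920, (B,nl_idx)→8100, (B,hash)→9120, (C,nl_idx)→11000 …(+2); best=1720 via (C,hash)
  {CE}: card=6000; try (C,hash)→1120, (E,merge)→2280, (C,merge)→2420, (E,hash)→3320, (C,nl_idx)→7400, (E,nl)→12060 …(+1); best=1120 via (C,hash)
  {AE}: card=120; try (A,hash)→1120, (A,nl_idx)→1520, (E,merge)→2280, (A,merge)→2420, (E,hash)→3320, (E,nl)→12060 …(+1); best=1120 via (A,hash)
  {BCE}: card=750000; try (E,hash)→12420, (B,hash)→16120, (B,merge)→90120, (E,merge)→108520, (B,nl_idx)→805120, (E,nl)→1501720 …(+1); best=12420 via (E,hash)
  {ACE}: card=3600; try (C,hash)→1960, (C,merge)→2500, (C,nl_idx)→5440, (A,hash)→7840, (C,nl)→8320, (A,nl_idx)→40720 …(+2); best=1960 via (C,hash)
  {ABCE}: card=450000; try (B,hash)→14560, (B,merge)→53760, (B,nl_idx)→484360, (A,hash)→763140, (B,nl)→1801960, (A,nl_idx)→4962420 …(+2); best=14560 via (B,hash)

14560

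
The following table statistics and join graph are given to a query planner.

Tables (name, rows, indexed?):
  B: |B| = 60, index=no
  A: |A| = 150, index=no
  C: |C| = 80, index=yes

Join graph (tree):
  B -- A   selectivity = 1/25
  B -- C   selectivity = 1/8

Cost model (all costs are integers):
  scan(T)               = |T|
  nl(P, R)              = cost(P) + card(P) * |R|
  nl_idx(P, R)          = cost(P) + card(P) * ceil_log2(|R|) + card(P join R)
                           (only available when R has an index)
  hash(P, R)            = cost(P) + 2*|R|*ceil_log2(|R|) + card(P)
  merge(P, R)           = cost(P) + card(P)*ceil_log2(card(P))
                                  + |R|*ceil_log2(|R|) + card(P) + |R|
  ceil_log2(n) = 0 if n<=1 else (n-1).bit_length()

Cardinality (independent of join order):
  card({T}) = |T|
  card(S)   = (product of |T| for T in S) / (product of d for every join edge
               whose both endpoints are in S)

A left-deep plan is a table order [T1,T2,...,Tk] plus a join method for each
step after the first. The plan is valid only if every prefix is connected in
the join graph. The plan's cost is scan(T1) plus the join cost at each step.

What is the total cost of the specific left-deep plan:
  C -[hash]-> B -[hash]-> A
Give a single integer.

step 1: scan C: cost=80, card=80
step 2: join B via hash
    card(P join B) = 80*60/(8) = 600
    cost = 80 + 2*60*6 + 80 = 880
step 3: join A via hash
    card(P join A) = 600*150/(25) = 3600
    cost = 880 + 2*150*8 + 600 = 3880

3880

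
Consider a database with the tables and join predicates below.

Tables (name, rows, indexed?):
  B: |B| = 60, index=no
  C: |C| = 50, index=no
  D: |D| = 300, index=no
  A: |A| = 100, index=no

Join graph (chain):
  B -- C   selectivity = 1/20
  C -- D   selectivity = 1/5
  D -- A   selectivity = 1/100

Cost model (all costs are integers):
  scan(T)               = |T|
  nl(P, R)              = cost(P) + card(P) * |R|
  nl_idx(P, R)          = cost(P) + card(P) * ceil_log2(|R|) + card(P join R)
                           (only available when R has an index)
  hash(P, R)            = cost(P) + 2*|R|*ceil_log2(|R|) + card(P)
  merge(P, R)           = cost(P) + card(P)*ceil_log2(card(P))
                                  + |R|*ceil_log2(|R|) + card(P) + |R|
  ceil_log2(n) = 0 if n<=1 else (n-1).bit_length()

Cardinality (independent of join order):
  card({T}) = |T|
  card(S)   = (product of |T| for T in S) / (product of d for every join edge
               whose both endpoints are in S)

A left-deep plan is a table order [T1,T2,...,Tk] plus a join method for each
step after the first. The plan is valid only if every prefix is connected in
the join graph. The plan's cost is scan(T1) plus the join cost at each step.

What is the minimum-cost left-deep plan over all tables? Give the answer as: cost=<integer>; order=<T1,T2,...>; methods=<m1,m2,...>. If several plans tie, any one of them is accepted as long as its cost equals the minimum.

cost=6620; order=D,A,C,B; methods=hash,hash,hash

Selinger DP (subsets sized 1..n):
  {B}: scan cost=60, card=60
  {C}: scan cost=50, card=50
  {D}: scan cost=300, card=300
  {A}: scan cost=100, card=100
  {BC}: card=150; try (C,hash)→720, (B,hash)→820, (B,merge)→820, (C,merge)→830, (B,nl)→3050, (C,nl)→3060; best=720 via (C,hash)
  {CD}: card=3000; try (C,hash)→1200, (D,merge)→3400, (C,merge)→3650, (D,hash)→5500, (D,nl)→15050, (C,nl)→15300; best=1200 via (C,hash)
  {AD}: card=300; try (A,hash)→2000, (D,merge)→3900, (A,merge)→4100, (D,hash)→5600, (D,nl)→30100, (A,nl)→30300; best=2000 via (A,hash)
  {BCD}: card=9000; try (B,hash)→4920, (D,merge)→5070, (D,hash)→6270, (B,merge)→40620, (D,nl)→45720, (B,nl)→181200; best=4920 via (B,hash)
  {ACD}: card=3000; try (C,hash)→2900, (C,merge)→5350, (A,hash)→5600, (C,nl)→17000, (A,merge)→41000, (A,nl)→301200; best=2900 via (C,hash)
  {ABCD}: card=9000; try (B,hash)→6620, (A,hash)→15320, (B,merge)→42320, (A,merge)→140720, (B,nl)→182900, (A,nl)→904920; best=6620 via (B,hash)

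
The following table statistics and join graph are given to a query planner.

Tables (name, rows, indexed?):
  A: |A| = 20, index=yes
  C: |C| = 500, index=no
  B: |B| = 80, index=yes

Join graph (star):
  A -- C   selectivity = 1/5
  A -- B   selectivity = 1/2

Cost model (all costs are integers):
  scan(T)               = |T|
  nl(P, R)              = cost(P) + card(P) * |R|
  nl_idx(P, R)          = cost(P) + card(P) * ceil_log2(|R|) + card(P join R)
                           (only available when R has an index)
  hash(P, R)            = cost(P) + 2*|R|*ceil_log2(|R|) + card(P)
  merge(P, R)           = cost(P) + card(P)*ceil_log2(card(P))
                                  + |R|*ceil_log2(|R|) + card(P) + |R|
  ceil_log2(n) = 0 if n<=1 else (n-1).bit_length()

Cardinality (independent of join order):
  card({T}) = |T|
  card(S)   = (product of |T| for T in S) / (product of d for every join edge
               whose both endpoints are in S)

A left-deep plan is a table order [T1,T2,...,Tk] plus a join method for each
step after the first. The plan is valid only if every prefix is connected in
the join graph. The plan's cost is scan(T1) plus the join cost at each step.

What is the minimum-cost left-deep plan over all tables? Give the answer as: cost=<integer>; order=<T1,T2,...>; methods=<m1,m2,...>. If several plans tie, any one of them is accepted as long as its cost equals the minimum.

cost=4320; order=C,A,B; methods=hash,hash

Selinger DP (subsets sized 1..n):
  {A}: scan cost=20, card=20
  {C}: scan cost=500, card=500
  {B}: scan cost=80, card=80
  {AC}: card=2000; try (A,hash)→1200, (A,nl_idx)→5000, (C,merge)→5140, (A,merge)→5620, (C,hash)→9040, (C,nl)→10020 …(+1); best=1200 via (A,hash)
  {AB}: card=800; try (A,hash)→360, (B,merge)→780, (A,merge)→840, (B,nl_idx)→960, (B,hash)→1160, (A,nl_idx)→1280 …(+2); best=360 via (A,hash)
  {ABC}: card=80000; try (B,hash)→4320, (C,hash)→10160, (C,merge)→14160, (B,merge)→25840, (B,nl_idx)→95200, (B,nl)→161200 …(+1); best=4320 via (B,hash)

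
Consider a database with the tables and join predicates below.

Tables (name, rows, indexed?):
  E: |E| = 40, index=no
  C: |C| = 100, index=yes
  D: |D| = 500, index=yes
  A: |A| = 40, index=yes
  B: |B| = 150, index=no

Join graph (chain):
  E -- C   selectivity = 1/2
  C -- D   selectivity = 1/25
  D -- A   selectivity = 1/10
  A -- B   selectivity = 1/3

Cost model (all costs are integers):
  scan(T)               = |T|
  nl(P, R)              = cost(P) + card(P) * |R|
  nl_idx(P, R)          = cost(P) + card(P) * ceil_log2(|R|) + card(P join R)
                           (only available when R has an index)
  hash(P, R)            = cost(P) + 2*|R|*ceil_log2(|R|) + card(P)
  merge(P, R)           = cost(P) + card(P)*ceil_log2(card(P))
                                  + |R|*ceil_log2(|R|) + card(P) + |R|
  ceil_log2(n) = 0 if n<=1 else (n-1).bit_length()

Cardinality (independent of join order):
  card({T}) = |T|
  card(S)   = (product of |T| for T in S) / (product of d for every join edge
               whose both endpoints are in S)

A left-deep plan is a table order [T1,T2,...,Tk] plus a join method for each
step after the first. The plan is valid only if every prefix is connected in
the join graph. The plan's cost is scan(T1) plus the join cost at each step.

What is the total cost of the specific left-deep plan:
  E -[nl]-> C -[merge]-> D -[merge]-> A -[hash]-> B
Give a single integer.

875720

step 1: scan E: cost=40, card=40
step 2: join C via nl
    card(P join C) = 40*100/(2) = 2000
    cost = 40 + 40*100 = 4040
step 3: join D via merge
    card(P join D) = 2000*500/(25) = 40000
    cost = 4040 + 2000*11 + 500*9 + 2000 + 500 = 33040
step 4: join A via merge
    card(P join A) = 40000*40/(10) = 160000
    cost = 33040 + 40000*16 + 40*6 + 40000 + 40 = 713320
step 5: join B via hash
    card(P join B) = 160000*150/(3) = 8000000
    cost = 713320 + 2*150*8 + 160000 = 875720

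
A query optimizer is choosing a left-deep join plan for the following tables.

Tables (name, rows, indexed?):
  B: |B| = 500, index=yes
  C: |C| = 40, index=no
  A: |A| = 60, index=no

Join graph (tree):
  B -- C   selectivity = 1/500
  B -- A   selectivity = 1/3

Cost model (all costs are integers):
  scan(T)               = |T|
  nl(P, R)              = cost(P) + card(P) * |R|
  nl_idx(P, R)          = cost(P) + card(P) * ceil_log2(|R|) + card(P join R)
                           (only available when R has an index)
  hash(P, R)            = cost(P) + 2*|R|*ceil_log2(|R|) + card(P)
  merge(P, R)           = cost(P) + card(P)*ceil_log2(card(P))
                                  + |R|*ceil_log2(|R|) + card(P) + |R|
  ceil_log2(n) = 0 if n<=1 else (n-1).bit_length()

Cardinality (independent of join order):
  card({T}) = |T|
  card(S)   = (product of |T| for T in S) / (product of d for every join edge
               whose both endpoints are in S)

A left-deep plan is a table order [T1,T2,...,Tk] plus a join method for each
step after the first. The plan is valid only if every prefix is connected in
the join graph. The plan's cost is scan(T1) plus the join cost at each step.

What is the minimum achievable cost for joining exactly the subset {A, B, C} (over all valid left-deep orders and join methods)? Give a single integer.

1140

Selinger DP over subsets of {A,B,C}:
  {B}: scan cost=500, card=500
  {C}: scan cost=40, card=40
  {A}: scan cost=60, card=60
  {BC}: card=40; try (B,nl_idx)→440, (C,hash)→1480, (B,merge)→5320, (C,merge)→5780, (B,hash)→9080, (B,nl)→20040 …(+1); best=440 via (B,nl_idx)
  {AB}: card=10000; try (A,hash)→1720, (B,merge)→5480, (A,merge)→5920, (B,hash)→9120, (B,nl_idx)→10600, (B,nl)→30060 …(+1); best=1720 via (A,hash)
  {ABC}: card=800; try (A,merge)→1140, (A,hash)→1200, (A,nl)→2840, (C,hash)→12200, (C,merge)→152000, (C,nl)→401720; best=1140 via (A,merge)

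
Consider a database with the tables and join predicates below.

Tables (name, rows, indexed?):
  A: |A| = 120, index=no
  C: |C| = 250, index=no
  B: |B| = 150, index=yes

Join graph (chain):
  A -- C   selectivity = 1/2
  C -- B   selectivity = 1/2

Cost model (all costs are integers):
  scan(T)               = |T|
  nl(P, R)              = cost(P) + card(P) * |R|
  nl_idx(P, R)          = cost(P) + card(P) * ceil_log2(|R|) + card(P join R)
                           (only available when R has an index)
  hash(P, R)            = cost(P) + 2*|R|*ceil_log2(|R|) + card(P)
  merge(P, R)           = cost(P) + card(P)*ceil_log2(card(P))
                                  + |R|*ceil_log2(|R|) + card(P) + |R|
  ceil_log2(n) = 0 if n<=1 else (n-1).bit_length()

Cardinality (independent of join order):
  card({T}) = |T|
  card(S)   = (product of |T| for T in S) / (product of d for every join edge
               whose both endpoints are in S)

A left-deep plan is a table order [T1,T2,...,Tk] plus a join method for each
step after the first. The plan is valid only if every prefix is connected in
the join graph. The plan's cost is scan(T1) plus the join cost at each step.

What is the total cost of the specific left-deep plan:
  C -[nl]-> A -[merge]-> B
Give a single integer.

256600

step 1: scan C: cost=250, card=250
step 2: join A via nl
    card(P join A) = 250*120/(2) = 15000
    cost = 250 + 250*120 = 30250
step 3: join B via merge
    card(P join B) = 15000*150/(2) = 1125000
    cost = 30250 + 15000*14 + 150*8 + 15000 + 150 = 256600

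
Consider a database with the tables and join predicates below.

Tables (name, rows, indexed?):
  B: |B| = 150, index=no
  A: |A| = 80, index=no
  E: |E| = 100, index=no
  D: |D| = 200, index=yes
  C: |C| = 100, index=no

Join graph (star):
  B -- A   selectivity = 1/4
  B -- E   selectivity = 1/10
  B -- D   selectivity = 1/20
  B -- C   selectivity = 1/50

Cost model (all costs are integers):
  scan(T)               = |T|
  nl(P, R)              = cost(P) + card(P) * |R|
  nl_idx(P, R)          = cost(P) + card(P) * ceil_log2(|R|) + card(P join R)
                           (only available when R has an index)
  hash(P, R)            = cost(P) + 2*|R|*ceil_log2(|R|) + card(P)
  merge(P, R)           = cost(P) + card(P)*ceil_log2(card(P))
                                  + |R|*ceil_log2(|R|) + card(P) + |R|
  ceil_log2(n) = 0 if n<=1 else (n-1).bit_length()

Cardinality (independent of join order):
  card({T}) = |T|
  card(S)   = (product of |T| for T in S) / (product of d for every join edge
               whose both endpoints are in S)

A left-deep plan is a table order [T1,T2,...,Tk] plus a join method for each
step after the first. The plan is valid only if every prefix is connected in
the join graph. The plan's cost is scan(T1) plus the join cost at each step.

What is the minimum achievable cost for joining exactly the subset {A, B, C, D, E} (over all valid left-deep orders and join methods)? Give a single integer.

Selinger DP over subsets of {A,B,C,D,E}:
  {B}: scan cost=150, card=150
  {A}: scan cost=80, card=80
  {E}: scan cost=100, card=100
  {D}: scan cost=200, card=200
  {C}: scan cost=100, card=100
  {AB}: card=3000; try (A,hash)→1420, (B,merge)→2070, (A,merge)→2140, (B,hash)→2560, (B,nl)→12080, (A,nl)→12150; best=1420 via (A,hash)
  {BE}: card=1500; try (E,hash)→1700, (B,merge)→2250, (E,merge)→2300, (B,hash)→2600, (B,nl)→15100, (E,nl)→15150; best=1700 via (E,hash)
  {BD}: card=1500; try (B,hash)→2800, (D,nl_idx)→2850, (D,merge)→3300, (B,merge)→3350, (D,hash)→3500, (D,nl)→30150 …(+1); best=2800 via (B,hash)
  {BC}: card=300; try (C,hash)→1700, (B,merge)→2250, (C,merge)→2300, (B,hash)→2600, (B,nl)→15100, (C,nl)→15150; best=1700 via (C,hash)
  {ABE}: card=30000; try (A,hash)→4320, (E,hash)→5820, (A,merge)→20340, (E,merge)→41220, (A,nl)→121700, (E,nl)→301420; best=4320 via (A,hash)
  {ABD}: card=30000; try (A,hash)→5420, (D,hash)→7620, (A,merge)→21440, (D,merge)→42220, (D,nl_idx)→55420, (A,nl)→122800 …(+1); best=5420 via (A,hash)
  {ABC}: card=6000; try (A,hash)→3120, (A,merge)→5340, (C,hash)→5820, (A,nl)→25700, (C,merge)→41220, (C,nl)→301420; best=3120 via (A,hash)
  {BDE}: card=15000; try (E,hash)→5700, (D,hash)→6400, (D,merge)→21500, (E,merge)→21600, (D,nl_idx)→28700, (E,nl)→152800 …(+1); best=5700 via (E,hash)
  {BCE}: card=3000; try (E,hash)→3400, (C,hash)→4600, (E,merge)→5500, (C,merge)→20500, (E,nl)→31700, (C,nl)→151700; best=3400 via (E,hash)
  {BCD}: card=3000; try (D,hash)→5200, (C,hash)→5700, (D,merge)→6500, (D,nl_idx)→7100, (C,merge)→21600, (D,nl)→61700 …(+1); best=5200 via (D,hash)
  {ABDE}: card=300000; try (A,hash)→21820, (E,hash)→36820, (D,hash)→37520, (A,merge)→231340, (D,merge)→486120, (E,merge)→486220 …(+4); best=21820 via (A,hash)
  {ABCE}: card=60000; try (A,hash)→7520, (E,hash)→10520, (C,hash)→35720, (A,merge)→43040, (E,merge)→87920, (A,nl)→243400 …(+3); best=7520 via (A,hash)
  {ABCD}: card=60000; try (A,hash)→9320, (D,hash)→12320, (C,hash)→36820, (A,merge)→44840, (D,merge)→88920, (D,nl_idx)→111120 …(+4); best=9320 via (A,hash)
  {BCDE}: card=30000; try (E,hash)→9600, (D,hash)→9600, (C,hash)→22100, (D,merge)→44200, (E,merge)→45000, (D,nl_idx)→57400 …(+4); best=9600 via (E,hash)
  {ABCDE}: card=600000; try (A,hash)→40720, (E,hash)→70720, (D,hash)→70720, (C,hash)→323220, (A,merge)→490240, (D,merge)→1029320 …(+7); best=40720 via (A,hash)

40720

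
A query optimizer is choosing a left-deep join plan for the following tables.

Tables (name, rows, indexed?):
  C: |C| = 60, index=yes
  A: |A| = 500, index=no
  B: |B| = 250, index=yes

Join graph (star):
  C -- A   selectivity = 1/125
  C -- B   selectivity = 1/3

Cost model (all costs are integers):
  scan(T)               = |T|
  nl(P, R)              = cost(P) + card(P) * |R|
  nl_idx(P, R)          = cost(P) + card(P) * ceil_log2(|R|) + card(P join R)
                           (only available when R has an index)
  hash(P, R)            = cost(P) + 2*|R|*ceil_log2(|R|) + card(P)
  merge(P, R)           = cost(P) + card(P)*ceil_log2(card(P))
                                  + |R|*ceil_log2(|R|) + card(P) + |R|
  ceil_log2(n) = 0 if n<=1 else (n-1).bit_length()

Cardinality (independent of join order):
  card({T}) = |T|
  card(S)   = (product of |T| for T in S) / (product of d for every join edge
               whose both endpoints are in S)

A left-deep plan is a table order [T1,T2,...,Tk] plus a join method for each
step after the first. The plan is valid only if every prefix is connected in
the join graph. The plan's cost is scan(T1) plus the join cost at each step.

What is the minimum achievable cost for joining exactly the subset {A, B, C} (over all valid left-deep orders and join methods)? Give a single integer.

5960

Selinger DP over subsets of {A,B,C}:
  {C}: scan cost=60, card=60
  {A}: scan cost=500, card=500
  {B}: scan cost=250, card=250
  {AC}: card=240; try (C,hash)→1720, (C,nl_idx)→3740, (A,merge)→5480, (C,merge)→5920, (A,hash)→9120, (A,nl)→30060 …(+1); best=1720 via (C,hash)
  {BC}: card=5000; try (C,hash)→1220, (B,merge)→2730, (C,merge)→2920, (B,hash)→4120, (B,nl_idx)→5540, (C,nl_idx)→6750 …(+2); best=1220 via (C,hash)
  {ABC}: card=20000; try (B,hash)→5960, (B,merge)→6130, (A,hash)→15220, (B,nl_idx)→23640, (B,nl)→61720, (A,merge)→76220 …(+1); best=5960 via (B,hash)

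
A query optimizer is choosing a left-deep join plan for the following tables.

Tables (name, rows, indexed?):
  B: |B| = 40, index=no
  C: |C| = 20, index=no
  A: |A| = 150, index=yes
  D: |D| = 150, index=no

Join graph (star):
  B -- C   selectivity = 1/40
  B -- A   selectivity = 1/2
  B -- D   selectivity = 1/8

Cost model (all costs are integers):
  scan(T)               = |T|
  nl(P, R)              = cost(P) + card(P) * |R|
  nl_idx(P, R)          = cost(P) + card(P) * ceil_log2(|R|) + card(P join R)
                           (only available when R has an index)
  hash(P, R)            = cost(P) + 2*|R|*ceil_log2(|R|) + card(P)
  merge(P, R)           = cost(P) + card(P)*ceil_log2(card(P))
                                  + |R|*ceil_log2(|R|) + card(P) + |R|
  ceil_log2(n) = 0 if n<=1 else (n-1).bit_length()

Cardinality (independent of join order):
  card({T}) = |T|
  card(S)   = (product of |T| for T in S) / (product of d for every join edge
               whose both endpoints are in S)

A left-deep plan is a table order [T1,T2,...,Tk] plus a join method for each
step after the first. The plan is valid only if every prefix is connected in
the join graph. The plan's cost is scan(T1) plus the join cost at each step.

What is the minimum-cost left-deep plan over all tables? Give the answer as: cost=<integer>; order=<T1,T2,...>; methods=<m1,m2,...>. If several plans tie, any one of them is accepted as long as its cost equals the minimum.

cost=4505; order=D,B,C,A; methods=hash,hash,hash

Selinger DP (subsets sized 1..n):
  {B}: scan cost=40, card=40
  {C}: scan cost=20, card=20
  {A}: scan cost=150, card=150
  {D}: scan cost=150, card=150
  {BC}: card=20; try (C,hash)→280, (B,merge)→420, (C,merge)→440, (B,hash)→520, (B,nl)→820, (C,nl)→840; best=280 via (C,hash)
  {AB}: card=3000; try (B,hash)→780, (A,merge)→1670, (B,merge)→1780, (A,hash)→2480, (A,nl_idx)→3360, (A,nl)→6040 …(+1); best=780 via (B,hash)
  {BD}: card=750; try (B,hash)→780, (D,merge)→1670, (B,merge)→1780, (D,hash)→2480, (D,nl)→6040, (B,nl)→6150; best=780 via (B,hash)
  {ABC}: card=1500; try (A,merge)→1750, (A,nl_idx)→1940, (A,hash)→2700, (A,nl)→3280, (C,hash)→3980, (C,merge)→39900 …(+1); best=1750 via (A,merge)
  {BCD}: card=375; try (C,hash)→1730, (D,merge)→1750, (D,hash)→2700, (D,nl)→3280, (C,merge)→9150, (C,nl)→15780; best=1730 via (C,hash)
  {ABD}: card=56250; try (A,hash)→3930, (D,hash)→6180, (A,merge)→10380, (D,merge)→41130, (A,nl_idx)→63030, (A,nl)→113280 …(+1); best=3930 via (A,hash)
  {ABCD}: card=28125; try (A,hash)→4505, (D,hash)→5650, (A,merge)→6830, (D,merge)→21100, (A,nl_idx)→32855, (A,nl)→57980 …(+4); best=4505 via (A,hash)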